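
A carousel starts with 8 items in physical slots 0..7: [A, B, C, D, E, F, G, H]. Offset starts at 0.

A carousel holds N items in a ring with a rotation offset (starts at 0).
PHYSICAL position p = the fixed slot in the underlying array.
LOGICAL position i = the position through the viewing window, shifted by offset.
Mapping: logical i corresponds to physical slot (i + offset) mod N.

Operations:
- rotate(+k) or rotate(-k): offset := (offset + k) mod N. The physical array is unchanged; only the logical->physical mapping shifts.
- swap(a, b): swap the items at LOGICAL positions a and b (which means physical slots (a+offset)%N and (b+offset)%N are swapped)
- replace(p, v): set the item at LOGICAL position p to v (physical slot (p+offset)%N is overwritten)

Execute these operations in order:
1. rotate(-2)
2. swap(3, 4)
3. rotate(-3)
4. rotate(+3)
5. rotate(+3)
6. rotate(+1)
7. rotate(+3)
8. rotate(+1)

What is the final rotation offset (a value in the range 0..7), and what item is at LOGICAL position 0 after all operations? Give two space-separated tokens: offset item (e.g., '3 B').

Answer: 6 G

Derivation:
After op 1 (rotate(-2)): offset=6, physical=[A,B,C,D,E,F,G,H], logical=[G,H,A,B,C,D,E,F]
After op 2 (swap(3, 4)): offset=6, physical=[A,C,B,D,E,F,G,H], logical=[G,H,A,C,B,D,E,F]
After op 3 (rotate(-3)): offset=3, physical=[A,C,B,D,E,F,G,H], logical=[D,E,F,G,H,A,C,B]
After op 4 (rotate(+3)): offset=6, physical=[A,C,B,D,E,F,G,H], logical=[G,H,A,C,B,D,E,F]
After op 5 (rotate(+3)): offset=1, physical=[A,C,B,D,E,F,G,H], logical=[C,B,D,E,F,G,H,A]
After op 6 (rotate(+1)): offset=2, physical=[A,C,B,D,E,F,G,H], logical=[B,D,E,F,G,H,A,C]
After op 7 (rotate(+3)): offset=5, physical=[A,C,B,D,E,F,G,H], logical=[F,G,H,A,C,B,D,E]
After op 8 (rotate(+1)): offset=6, physical=[A,C,B,D,E,F,G,H], logical=[G,H,A,C,B,D,E,F]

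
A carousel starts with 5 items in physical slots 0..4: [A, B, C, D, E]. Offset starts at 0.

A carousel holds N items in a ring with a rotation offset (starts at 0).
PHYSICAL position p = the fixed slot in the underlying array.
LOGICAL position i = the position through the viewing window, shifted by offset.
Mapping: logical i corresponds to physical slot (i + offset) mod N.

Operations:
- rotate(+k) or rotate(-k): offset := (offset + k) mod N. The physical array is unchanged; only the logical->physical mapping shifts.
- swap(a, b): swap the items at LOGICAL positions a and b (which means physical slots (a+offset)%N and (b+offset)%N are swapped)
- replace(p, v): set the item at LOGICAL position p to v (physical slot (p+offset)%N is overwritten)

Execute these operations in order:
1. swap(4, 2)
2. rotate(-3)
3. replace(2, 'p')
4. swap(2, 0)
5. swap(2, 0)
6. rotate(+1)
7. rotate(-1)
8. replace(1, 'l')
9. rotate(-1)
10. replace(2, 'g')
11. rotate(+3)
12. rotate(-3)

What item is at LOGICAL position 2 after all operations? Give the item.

Answer: g

Derivation:
After op 1 (swap(4, 2)): offset=0, physical=[A,B,E,D,C], logical=[A,B,E,D,C]
After op 2 (rotate(-3)): offset=2, physical=[A,B,E,D,C], logical=[E,D,C,A,B]
After op 3 (replace(2, 'p')): offset=2, physical=[A,B,E,D,p], logical=[E,D,p,A,B]
After op 4 (swap(2, 0)): offset=2, physical=[A,B,p,D,E], logical=[p,D,E,A,B]
After op 5 (swap(2, 0)): offset=2, physical=[A,B,E,D,p], logical=[E,D,p,A,B]
After op 6 (rotate(+1)): offset=3, physical=[A,B,E,D,p], logical=[D,p,A,B,E]
After op 7 (rotate(-1)): offset=2, physical=[A,B,E,D,p], logical=[E,D,p,A,B]
After op 8 (replace(1, 'l')): offset=2, physical=[A,B,E,l,p], logical=[E,l,p,A,B]
After op 9 (rotate(-1)): offset=1, physical=[A,B,E,l,p], logical=[B,E,l,p,A]
After op 10 (replace(2, 'g')): offset=1, physical=[A,B,E,g,p], logical=[B,E,g,p,A]
After op 11 (rotate(+3)): offset=4, physical=[A,B,E,g,p], logical=[p,A,B,E,g]
After op 12 (rotate(-3)): offset=1, physical=[A,B,E,g,p], logical=[B,E,g,p,A]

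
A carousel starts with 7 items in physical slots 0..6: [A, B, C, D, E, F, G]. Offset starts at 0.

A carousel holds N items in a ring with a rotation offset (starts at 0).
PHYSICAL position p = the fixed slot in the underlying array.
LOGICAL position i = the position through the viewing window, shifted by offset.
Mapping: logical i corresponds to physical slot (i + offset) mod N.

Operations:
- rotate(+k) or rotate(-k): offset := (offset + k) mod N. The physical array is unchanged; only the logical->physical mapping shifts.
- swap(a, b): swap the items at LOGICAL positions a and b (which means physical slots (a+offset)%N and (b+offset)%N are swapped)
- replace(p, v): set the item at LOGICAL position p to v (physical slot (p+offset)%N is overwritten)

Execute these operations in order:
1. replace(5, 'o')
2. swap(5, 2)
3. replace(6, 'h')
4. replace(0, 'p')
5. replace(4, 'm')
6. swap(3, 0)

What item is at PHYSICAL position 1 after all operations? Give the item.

Answer: B

Derivation:
After op 1 (replace(5, 'o')): offset=0, physical=[A,B,C,D,E,o,G], logical=[A,B,C,D,E,o,G]
After op 2 (swap(5, 2)): offset=0, physical=[A,B,o,D,E,C,G], logical=[A,B,o,D,E,C,G]
After op 3 (replace(6, 'h')): offset=0, physical=[A,B,o,D,E,C,h], logical=[A,B,o,D,E,C,h]
After op 4 (replace(0, 'p')): offset=0, physical=[p,B,o,D,E,C,h], logical=[p,B,o,D,E,C,h]
After op 5 (replace(4, 'm')): offset=0, physical=[p,B,o,D,m,C,h], logical=[p,B,o,D,m,C,h]
After op 6 (swap(3, 0)): offset=0, physical=[D,B,o,p,m,C,h], logical=[D,B,o,p,m,C,h]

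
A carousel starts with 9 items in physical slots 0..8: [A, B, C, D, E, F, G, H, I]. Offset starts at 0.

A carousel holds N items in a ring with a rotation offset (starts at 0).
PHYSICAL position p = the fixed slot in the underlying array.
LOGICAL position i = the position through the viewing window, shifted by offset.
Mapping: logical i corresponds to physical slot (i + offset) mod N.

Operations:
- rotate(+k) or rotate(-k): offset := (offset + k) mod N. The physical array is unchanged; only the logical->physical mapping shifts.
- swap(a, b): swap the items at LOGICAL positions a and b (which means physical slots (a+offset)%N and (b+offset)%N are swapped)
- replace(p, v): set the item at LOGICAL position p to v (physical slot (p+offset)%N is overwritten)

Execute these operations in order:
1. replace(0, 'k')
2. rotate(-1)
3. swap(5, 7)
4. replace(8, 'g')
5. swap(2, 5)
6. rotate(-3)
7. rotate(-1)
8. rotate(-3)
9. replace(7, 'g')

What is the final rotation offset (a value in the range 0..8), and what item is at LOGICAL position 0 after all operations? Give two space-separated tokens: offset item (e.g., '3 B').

After op 1 (replace(0, 'k')): offset=0, physical=[k,B,C,D,E,F,G,H,I], logical=[k,B,C,D,E,F,G,H,I]
After op 2 (rotate(-1)): offset=8, physical=[k,B,C,D,E,F,G,H,I], logical=[I,k,B,C,D,E,F,G,H]
After op 3 (swap(5, 7)): offset=8, physical=[k,B,C,D,G,F,E,H,I], logical=[I,k,B,C,D,G,F,E,H]
After op 4 (replace(8, 'g')): offset=8, physical=[k,B,C,D,G,F,E,g,I], logical=[I,k,B,C,D,G,F,E,g]
After op 5 (swap(2, 5)): offset=8, physical=[k,G,C,D,B,F,E,g,I], logical=[I,k,G,C,D,B,F,E,g]
After op 6 (rotate(-3)): offset=5, physical=[k,G,C,D,B,F,E,g,I], logical=[F,E,g,I,k,G,C,D,B]
After op 7 (rotate(-1)): offset=4, physical=[k,G,C,D,B,F,E,g,I], logical=[B,F,E,g,I,k,G,C,D]
After op 8 (rotate(-3)): offset=1, physical=[k,G,C,D,B,F,E,g,I], logical=[G,C,D,B,F,E,g,I,k]
After op 9 (replace(7, 'g')): offset=1, physical=[k,G,C,D,B,F,E,g,g], logical=[G,C,D,B,F,E,g,g,k]

Answer: 1 G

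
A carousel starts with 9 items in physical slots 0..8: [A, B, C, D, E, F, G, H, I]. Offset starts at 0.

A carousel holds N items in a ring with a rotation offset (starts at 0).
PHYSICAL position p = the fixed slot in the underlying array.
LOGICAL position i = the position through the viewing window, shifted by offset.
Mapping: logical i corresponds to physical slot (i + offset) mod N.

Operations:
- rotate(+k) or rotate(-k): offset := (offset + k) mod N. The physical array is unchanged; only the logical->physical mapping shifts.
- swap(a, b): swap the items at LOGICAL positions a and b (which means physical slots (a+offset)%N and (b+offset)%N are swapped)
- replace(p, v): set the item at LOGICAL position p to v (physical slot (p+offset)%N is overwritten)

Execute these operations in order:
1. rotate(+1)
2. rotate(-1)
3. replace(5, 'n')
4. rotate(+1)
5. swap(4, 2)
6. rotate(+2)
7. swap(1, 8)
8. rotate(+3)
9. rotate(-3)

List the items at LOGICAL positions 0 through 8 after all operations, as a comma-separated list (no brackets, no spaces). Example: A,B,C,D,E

After op 1 (rotate(+1)): offset=1, physical=[A,B,C,D,E,F,G,H,I], logical=[B,C,D,E,F,G,H,I,A]
After op 2 (rotate(-1)): offset=0, physical=[A,B,C,D,E,F,G,H,I], logical=[A,B,C,D,E,F,G,H,I]
After op 3 (replace(5, 'n')): offset=0, physical=[A,B,C,D,E,n,G,H,I], logical=[A,B,C,D,E,n,G,H,I]
After op 4 (rotate(+1)): offset=1, physical=[A,B,C,D,E,n,G,H,I], logical=[B,C,D,E,n,G,H,I,A]
After op 5 (swap(4, 2)): offset=1, physical=[A,B,C,n,E,D,G,H,I], logical=[B,C,n,E,D,G,H,I,A]
After op 6 (rotate(+2)): offset=3, physical=[A,B,C,n,E,D,G,H,I], logical=[n,E,D,G,H,I,A,B,C]
After op 7 (swap(1, 8)): offset=3, physical=[A,B,E,n,C,D,G,H,I], logical=[n,C,D,G,H,I,A,B,E]
After op 8 (rotate(+3)): offset=6, physical=[A,B,E,n,C,D,G,H,I], logical=[G,H,I,A,B,E,n,C,D]
After op 9 (rotate(-3)): offset=3, physical=[A,B,E,n,C,D,G,H,I], logical=[n,C,D,G,H,I,A,B,E]

Answer: n,C,D,G,H,I,A,B,E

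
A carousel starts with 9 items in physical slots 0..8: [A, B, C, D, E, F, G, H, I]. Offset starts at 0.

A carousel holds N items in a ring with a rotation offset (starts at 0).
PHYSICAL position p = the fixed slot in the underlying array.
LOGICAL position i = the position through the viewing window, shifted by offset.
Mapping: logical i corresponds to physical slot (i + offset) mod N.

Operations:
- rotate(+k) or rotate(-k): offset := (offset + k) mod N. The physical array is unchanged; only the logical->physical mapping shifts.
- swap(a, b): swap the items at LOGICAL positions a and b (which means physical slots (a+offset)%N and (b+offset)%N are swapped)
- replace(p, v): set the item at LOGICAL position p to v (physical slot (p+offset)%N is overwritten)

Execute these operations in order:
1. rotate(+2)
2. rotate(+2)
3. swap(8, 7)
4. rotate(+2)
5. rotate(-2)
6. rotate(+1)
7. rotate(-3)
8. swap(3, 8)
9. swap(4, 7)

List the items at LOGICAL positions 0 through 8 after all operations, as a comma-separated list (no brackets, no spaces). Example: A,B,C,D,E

After op 1 (rotate(+2)): offset=2, physical=[A,B,C,D,E,F,G,H,I], logical=[C,D,E,F,G,H,I,A,B]
After op 2 (rotate(+2)): offset=4, physical=[A,B,C,D,E,F,G,H,I], logical=[E,F,G,H,I,A,B,C,D]
After op 3 (swap(8, 7)): offset=4, physical=[A,B,D,C,E,F,G,H,I], logical=[E,F,G,H,I,A,B,D,C]
After op 4 (rotate(+2)): offset=6, physical=[A,B,D,C,E,F,G,H,I], logical=[G,H,I,A,B,D,C,E,F]
After op 5 (rotate(-2)): offset=4, physical=[A,B,D,C,E,F,G,H,I], logical=[E,F,G,H,I,A,B,D,C]
After op 6 (rotate(+1)): offset=5, physical=[A,B,D,C,E,F,G,H,I], logical=[F,G,H,I,A,B,D,C,E]
After op 7 (rotate(-3)): offset=2, physical=[A,B,D,C,E,F,G,H,I], logical=[D,C,E,F,G,H,I,A,B]
After op 8 (swap(3, 8)): offset=2, physical=[A,F,D,C,E,B,G,H,I], logical=[D,C,E,B,G,H,I,A,F]
After op 9 (swap(4, 7)): offset=2, physical=[G,F,D,C,E,B,A,H,I], logical=[D,C,E,B,A,H,I,G,F]

Answer: D,C,E,B,A,H,I,G,F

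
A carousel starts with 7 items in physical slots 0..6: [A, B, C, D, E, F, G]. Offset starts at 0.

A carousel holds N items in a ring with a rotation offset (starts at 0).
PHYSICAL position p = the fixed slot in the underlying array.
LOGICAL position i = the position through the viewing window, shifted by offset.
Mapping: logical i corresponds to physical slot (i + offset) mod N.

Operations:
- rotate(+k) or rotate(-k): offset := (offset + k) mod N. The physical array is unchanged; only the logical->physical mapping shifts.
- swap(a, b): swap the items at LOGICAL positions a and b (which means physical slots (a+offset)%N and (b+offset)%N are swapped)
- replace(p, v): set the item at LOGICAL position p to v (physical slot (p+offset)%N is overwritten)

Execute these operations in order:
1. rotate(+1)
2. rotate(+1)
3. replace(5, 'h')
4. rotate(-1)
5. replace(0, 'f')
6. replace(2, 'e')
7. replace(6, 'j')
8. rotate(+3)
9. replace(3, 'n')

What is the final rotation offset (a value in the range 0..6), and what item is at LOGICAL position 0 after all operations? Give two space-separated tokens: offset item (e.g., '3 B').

Answer: 4 E

Derivation:
After op 1 (rotate(+1)): offset=1, physical=[A,B,C,D,E,F,G], logical=[B,C,D,E,F,G,A]
After op 2 (rotate(+1)): offset=2, physical=[A,B,C,D,E,F,G], logical=[C,D,E,F,G,A,B]
After op 3 (replace(5, 'h')): offset=2, physical=[h,B,C,D,E,F,G], logical=[C,D,E,F,G,h,B]
After op 4 (rotate(-1)): offset=1, physical=[h,B,C,D,E,F,G], logical=[B,C,D,E,F,G,h]
After op 5 (replace(0, 'f')): offset=1, physical=[h,f,C,D,E,F,G], logical=[f,C,D,E,F,G,h]
After op 6 (replace(2, 'e')): offset=1, physical=[h,f,C,e,E,F,G], logical=[f,C,e,E,F,G,h]
After op 7 (replace(6, 'j')): offset=1, physical=[j,f,C,e,E,F,G], logical=[f,C,e,E,F,G,j]
After op 8 (rotate(+3)): offset=4, physical=[j,f,C,e,E,F,G], logical=[E,F,G,j,f,C,e]
After op 9 (replace(3, 'n')): offset=4, physical=[n,f,C,e,E,F,G], logical=[E,F,G,n,f,C,e]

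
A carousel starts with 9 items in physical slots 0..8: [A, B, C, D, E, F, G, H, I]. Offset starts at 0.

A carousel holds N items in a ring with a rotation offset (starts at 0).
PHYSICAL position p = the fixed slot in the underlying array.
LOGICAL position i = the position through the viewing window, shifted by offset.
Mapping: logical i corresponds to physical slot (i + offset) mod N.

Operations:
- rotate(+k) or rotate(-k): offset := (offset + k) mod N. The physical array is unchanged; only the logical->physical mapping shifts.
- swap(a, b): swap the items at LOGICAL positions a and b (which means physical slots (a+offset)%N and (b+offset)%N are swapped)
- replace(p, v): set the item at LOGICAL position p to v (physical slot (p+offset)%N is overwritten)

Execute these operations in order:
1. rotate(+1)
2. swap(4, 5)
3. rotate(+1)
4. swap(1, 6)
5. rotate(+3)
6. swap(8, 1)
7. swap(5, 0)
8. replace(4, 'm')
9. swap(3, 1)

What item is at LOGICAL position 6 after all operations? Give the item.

After op 1 (rotate(+1)): offset=1, physical=[A,B,C,D,E,F,G,H,I], logical=[B,C,D,E,F,G,H,I,A]
After op 2 (swap(4, 5)): offset=1, physical=[A,B,C,D,E,G,F,H,I], logical=[B,C,D,E,G,F,H,I,A]
After op 3 (rotate(+1)): offset=2, physical=[A,B,C,D,E,G,F,H,I], logical=[C,D,E,G,F,H,I,A,B]
After op 4 (swap(1, 6)): offset=2, physical=[A,B,C,I,E,G,F,H,D], logical=[C,I,E,G,F,H,D,A,B]
After op 5 (rotate(+3)): offset=5, physical=[A,B,C,I,E,G,F,H,D], logical=[G,F,H,D,A,B,C,I,E]
After op 6 (swap(8, 1)): offset=5, physical=[A,B,C,I,F,G,E,H,D], logical=[G,E,H,D,A,B,C,I,F]
After op 7 (swap(5, 0)): offset=5, physical=[A,G,C,I,F,B,E,H,D], logical=[B,E,H,D,A,G,C,I,F]
After op 8 (replace(4, 'm')): offset=5, physical=[m,G,C,I,F,B,E,H,D], logical=[B,E,H,D,m,G,C,I,F]
After op 9 (swap(3, 1)): offset=5, physical=[m,G,C,I,F,B,D,H,E], logical=[B,D,H,E,m,G,C,I,F]

Answer: C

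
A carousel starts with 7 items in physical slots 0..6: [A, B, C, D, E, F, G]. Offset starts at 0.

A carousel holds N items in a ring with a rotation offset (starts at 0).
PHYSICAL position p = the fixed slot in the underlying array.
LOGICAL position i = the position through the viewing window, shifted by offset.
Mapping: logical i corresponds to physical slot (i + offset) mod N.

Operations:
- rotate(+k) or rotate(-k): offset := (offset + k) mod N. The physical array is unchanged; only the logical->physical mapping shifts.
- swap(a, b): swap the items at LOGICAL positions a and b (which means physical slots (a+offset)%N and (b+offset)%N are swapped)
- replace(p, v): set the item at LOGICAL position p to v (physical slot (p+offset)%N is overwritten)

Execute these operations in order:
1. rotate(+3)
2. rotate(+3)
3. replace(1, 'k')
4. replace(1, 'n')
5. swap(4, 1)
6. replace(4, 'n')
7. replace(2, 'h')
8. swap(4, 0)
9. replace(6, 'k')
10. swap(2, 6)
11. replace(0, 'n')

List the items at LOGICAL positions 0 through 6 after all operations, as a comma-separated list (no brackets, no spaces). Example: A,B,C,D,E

Answer: n,D,k,C,G,E,h

Derivation:
After op 1 (rotate(+3)): offset=3, physical=[A,B,C,D,E,F,G], logical=[D,E,F,G,A,B,C]
After op 2 (rotate(+3)): offset=6, physical=[A,B,C,D,E,F,G], logical=[G,A,B,C,D,E,F]
After op 3 (replace(1, 'k')): offset=6, physical=[k,B,C,D,E,F,G], logical=[G,k,B,C,D,E,F]
After op 4 (replace(1, 'n')): offset=6, physical=[n,B,C,D,E,F,G], logical=[G,n,B,C,D,E,F]
After op 5 (swap(4, 1)): offset=6, physical=[D,B,C,n,E,F,G], logical=[G,D,B,C,n,E,F]
After op 6 (replace(4, 'n')): offset=6, physical=[D,B,C,n,E,F,G], logical=[G,D,B,C,n,E,F]
After op 7 (replace(2, 'h')): offset=6, physical=[D,h,C,n,E,F,G], logical=[G,D,h,C,n,E,F]
After op 8 (swap(4, 0)): offset=6, physical=[D,h,C,G,E,F,n], logical=[n,D,h,C,G,E,F]
After op 9 (replace(6, 'k')): offset=6, physical=[D,h,C,G,E,k,n], logical=[n,D,h,C,G,E,k]
After op 10 (swap(2, 6)): offset=6, physical=[D,k,C,G,E,h,n], logical=[n,D,k,C,G,E,h]
After op 11 (replace(0, 'n')): offset=6, physical=[D,k,C,G,E,h,n], logical=[n,D,k,C,G,E,h]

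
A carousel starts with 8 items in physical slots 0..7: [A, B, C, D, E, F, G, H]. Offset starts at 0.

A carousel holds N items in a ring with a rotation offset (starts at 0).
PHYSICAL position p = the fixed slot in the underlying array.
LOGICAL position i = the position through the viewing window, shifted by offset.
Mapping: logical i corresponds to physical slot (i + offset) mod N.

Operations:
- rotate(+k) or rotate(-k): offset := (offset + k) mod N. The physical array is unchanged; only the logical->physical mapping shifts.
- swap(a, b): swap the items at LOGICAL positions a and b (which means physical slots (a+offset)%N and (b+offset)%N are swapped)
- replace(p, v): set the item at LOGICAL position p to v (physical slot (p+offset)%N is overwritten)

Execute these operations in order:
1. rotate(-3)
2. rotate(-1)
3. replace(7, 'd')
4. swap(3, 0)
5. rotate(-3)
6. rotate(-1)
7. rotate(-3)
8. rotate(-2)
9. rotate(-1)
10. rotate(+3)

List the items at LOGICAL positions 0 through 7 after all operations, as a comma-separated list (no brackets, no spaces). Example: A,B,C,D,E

After op 1 (rotate(-3)): offset=5, physical=[A,B,C,D,E,F,G,H], logical=[F,G,H,A,B,C,D,E]
After op 2 (rotate(-1)): offset=4, physical=[A,B,C,D,E,F,G,H], logical=[E,F,G,H,A,B,C,D]
After op 3 (replace(7, 'd')): offset=4, physical=[A,B,C,d,E,F,G,H], logical=[E,F,G,H,A,B,C,d]
After op 4 (swap(3, 0)): offset=4, physical=[A,B,C,d,H,F,G,E], logical=[H,F,G,E,A,B,C,d]
After op 5 (rotate(-3)): offset=1, physical=[A,B,C,d,H,F,G,E], logical=[B,C,d,H,F,G,E,A]
After op 6 (rotate(-1)): offset=0, physical=[A,B,C,d,H,F,G,E], logical=[A,B,C,d,H,F,G,E]
After op 7 (rotate(-3)): offset=5, physical=[A,B,C,d,H,F,G,E], logical=[F,G,E,A,B,C,d,H]
After op 8 (rotate(-2)): offset=3, physical=[A,B,C,d,H,F,G,E], logical=[d,H,F,G,E,A,B,C]
After op 9 (rotate(-1)): offset=2, physical=[A,B,C,d,H,F,G,E], logical=[C,d,H,F,G,E,A,B]
After op 10 (rotate(+3)): offset=5, physical=[A,B,C,d,H,F,G,E], logical=[F,G,E,A,B,C,d,H]

Answer: F,G,E,A,B,C,d,H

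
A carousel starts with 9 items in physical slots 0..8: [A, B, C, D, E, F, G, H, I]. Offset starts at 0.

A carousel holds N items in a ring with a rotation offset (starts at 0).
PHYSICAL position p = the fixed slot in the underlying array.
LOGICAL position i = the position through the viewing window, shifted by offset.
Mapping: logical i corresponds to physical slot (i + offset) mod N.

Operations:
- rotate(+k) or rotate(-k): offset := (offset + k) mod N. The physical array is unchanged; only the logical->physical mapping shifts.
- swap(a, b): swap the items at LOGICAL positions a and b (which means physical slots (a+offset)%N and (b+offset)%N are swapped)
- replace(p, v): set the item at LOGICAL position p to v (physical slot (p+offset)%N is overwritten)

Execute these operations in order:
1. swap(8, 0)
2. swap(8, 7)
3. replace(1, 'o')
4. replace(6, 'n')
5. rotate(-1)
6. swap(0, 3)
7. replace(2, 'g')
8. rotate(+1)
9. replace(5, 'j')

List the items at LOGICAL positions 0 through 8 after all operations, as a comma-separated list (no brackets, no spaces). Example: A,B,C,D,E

After op 1 (swap(8, 0)): offset=0, physical=[I,B,C,D,E,F,G,H,A], logical=[I,B,C,D,E,F,G,H,A]
After op 2 (swap(8, 7)): offset=0, physical=[I,B,C,D,E,F,G,A,H], logical=[I,B,C,D,E,F,G,A,H]
After op 3 (replace(1, 'o')): offset=0, physical=[I,o,C,D,E,F,G,A,H], logical=[I,o,C,D,E,F,G,A,H]
After op 4 (replace(6, 'n')): offset=0, physical=[I,o,C,D,E,F,n,A,H], logical=[I,o,C,D,E,F,n,A,H]
After op 5 (rotate(-1)): offset=8, physical=[I,o,C,D,E,F,n,A,H], logical=[H,I,o,C,D,E,F,n,A]
After op 6 (swap(0, 3)): offset=8, physical=[I,o,H,D,E,F,n,A,C], logical=[C,I,o,H,D,E,F,n,A]
After op 7 (replace(2, 'g')): offset=8, physical=[I,g,H,D,E,F,n,A,C], logical=[C,I,g,H,D,E,F,n,A]
After op 8 (rotate(+1)): offset=0, physical=[I,g,H,D,E,F,n,A,C], logical=[I,g,H,D,E,F,n,A,C]
After op 9 (replace(5, 'j')): offset=0, physical=[I,g,H,D,E,j,n,A,C], logical=[I,g,H,D,E,j,n,A,C]

Answer: I,g,H,D,E,j,n,A,C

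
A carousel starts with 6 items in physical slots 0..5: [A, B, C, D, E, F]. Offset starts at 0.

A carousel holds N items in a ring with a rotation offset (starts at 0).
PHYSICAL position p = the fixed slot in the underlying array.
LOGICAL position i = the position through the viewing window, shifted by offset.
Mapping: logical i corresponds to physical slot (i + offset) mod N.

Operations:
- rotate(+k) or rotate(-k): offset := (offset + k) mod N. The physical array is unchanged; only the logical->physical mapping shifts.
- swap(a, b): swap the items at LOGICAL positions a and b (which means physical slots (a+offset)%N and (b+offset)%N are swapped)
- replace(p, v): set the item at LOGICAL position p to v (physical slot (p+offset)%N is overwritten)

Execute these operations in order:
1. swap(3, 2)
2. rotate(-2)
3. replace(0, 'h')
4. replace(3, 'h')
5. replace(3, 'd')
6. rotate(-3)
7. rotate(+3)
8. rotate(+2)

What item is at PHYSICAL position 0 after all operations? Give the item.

After op 1 (swap(3, 2)): offset=0, physical=[A,B,D,C,E,F], logical=[A,B,D,C,E,F]
After op 2 (rotate(-2)): offset=4, physical=[A,B,D,C,E,F], logical=[E,F,A,B,D,C]
After op 3 (replace(0, 'h')): offset=4, physical=[A,B,D,C,h,F], logical=[h,F,A,B,D,C]
After op 4 (replace(3, 'h')): offset=4, physical=[A,h,D,C,h,F], logical=[h,F,A,h,D,C]
After op 5 (replace(3, 'd')): offset=4, physical=[A,d,D,C,h,F], logical=[h,F,A,d,D,C]
After op 6 (rotate(-3)): offset=1, physical=[A,d,D,C,h,F], logical=[d,D,C,h,F,A]
After op 7 (rotate(+3)): offset=4, physical=[A,d,D,C,h,F], logical=[h,F,A,d,D,C]
After op 8 (rotate(+2)): offset=0, physical=[A,d,D,C,h,F], logical=[A,d,D,C,h,F]

Answer: A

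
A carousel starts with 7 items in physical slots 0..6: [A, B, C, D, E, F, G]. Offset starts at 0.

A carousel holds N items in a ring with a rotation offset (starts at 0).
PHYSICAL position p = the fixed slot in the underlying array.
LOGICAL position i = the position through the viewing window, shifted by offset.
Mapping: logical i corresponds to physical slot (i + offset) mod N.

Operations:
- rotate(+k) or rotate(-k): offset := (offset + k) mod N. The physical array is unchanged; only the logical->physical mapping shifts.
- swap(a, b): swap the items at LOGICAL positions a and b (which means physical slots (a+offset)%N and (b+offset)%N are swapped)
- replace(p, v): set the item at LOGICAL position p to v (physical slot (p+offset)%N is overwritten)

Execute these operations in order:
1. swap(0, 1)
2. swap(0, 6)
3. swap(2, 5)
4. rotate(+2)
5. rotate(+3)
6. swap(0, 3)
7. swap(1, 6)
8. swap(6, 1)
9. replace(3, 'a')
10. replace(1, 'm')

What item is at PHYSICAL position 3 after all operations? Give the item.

Answer: D

Derivation:
After op 1 (swap(0, 1)): offset=0, physical=[B,A,C,D,E,F,G], logical=[B,A,C,D,E,F,G]
After op 2 (swap(0, 6)): offset=0, physical=[G,A,C,D,E,F,B], logical=[G,A,C,D,E,F,B]
After op 3 (swap(2, 5)): offset=0, physical=[G,A,F,D,E,C,B], logical=[G,A,F,D,E,C,B]
After op 4 (rotate(+2)): offset=2, physical=[G,A,F,D,E,C,B], logical=[F,D,E,C,B,G,A]
After op 5 (rotate(+3)): offset=5, physical=[G,A,F,D,E,C,B], logical=[C,B,G,A,F,D,E]
After op 6 (swap(0, 3)): offset=5, physical=[G,C,F,D,E,A,B], logical=[A,B,G,C,F,D,E]
After op 7 (swap(1, 6)): offset=5, physical=[G,C,F,D,B,A,E], logical=[A,E,G,C,F,D,B]
After op 8 (swap(6, 1)): offset=5, physical=[G,C,F,D,E,A,B], logical=[A,B,G,C,F,D,E]
After op 9 (replace(3, 'a')): offset=5, physical=[G,a,F,D,E,A,B], logical=[A,B,G,a,F,D,E]
After op 10 (replace(1, 'm')): offset=5, physical=[G,a,F,D,E,A,m], logical=[A,m,G,a,F,D,E]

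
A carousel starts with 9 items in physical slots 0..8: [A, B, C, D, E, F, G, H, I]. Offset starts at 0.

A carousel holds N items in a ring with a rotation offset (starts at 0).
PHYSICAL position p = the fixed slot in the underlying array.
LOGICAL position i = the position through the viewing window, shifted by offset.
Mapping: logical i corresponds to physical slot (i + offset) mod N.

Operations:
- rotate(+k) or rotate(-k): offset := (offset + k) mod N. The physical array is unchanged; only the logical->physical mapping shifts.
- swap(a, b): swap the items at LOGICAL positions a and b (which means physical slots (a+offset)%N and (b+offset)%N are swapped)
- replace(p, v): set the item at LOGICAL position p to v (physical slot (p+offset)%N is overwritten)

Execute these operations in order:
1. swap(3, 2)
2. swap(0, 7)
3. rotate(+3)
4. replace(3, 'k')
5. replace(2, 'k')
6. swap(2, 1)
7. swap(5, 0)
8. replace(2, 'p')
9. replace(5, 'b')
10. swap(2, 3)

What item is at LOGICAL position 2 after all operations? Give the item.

Answer: k

Derivation:
After op 1 (swap(3, 2)): offset=0, physical=[A,B,D,C,E,F,G,H,I], logical=[A,B,D,C,E,F,G,H,I]
After op 2 (swap(0, 7)): offset=0, physical=[H,B,D,C,E,F,G,A,I], logical=[H,B,D,C,E,F,G,A,I]
After op 3 (rotate(+3)): offset=3, physical=[H,B,D,C,E,F,G,A,I], logical=[C,E,F,G,A,I,H,B,D]
After op 4 (replace(3, 'k')): offset=3, physical=[H,B,D,C,E,F,k,A,I], logical=[C,E,F,k,A,I,H,B,D]
After op 5 (replace(2, 'k')): offset=3, physical=[H,B,D,C,E,k,k,A,I], logical=[C,E,k,k,A,I,H,B,D]
After op 6 (swap(2, 1)): offset=3, physical=[H,B,D,C,k,E,k,A,I], logical=[C,k,E,k,A,I,H,B,D]
After op 7 (swap(5, 0)): offset=3, physical=[H,B,D,I,k,E,k,A,C], logical=[I,k,E,k,A,C,H,B,D]
After op 8 (replace(2, 'p')): offset=3, physical=[H,B,D,I,k,p,k,A,C], logical=[I,k,p,k,A,C,H,B,D]
After op 9 (replace(5, 'b')): offset=3, physical=[H,B,D,I,k,p,k,A,b], logical=[I,k,p,k,A,b,H,B,D]
After op 10 (swap(2, 3)): offset=3, physical=[H,B,D,I,k,k,p,A,b], logical=[I,k,k,p,A,b,H,B,D]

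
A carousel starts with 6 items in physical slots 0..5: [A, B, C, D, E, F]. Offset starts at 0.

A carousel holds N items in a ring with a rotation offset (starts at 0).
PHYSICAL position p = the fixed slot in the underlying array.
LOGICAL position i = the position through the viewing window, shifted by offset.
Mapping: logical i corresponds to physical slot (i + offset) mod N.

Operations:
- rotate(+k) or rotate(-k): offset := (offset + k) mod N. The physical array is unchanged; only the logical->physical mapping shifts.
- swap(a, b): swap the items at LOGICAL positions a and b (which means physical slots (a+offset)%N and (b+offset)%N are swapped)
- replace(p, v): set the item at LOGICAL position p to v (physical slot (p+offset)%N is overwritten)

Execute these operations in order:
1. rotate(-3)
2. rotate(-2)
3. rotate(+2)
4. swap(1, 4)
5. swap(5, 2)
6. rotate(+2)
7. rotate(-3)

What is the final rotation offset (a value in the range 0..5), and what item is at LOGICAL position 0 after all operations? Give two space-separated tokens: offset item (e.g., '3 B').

Answer: 2 F

Derivation:
After op 1 (rotate(-3)): offset=3, physical=[A,B,C,D,E,F], logical=[D,E,F,A,B,C]
After op 2 (rotate(-2)): offset=1, physical=[A,B,C,D,E,F], logical=[B,C,D,E,F,A]
After op 3 (rotate(+2)): offset=3, physical=[A,B,C,D,E,F], logical=[D,E,F,A,B,C]
After op 4 (swap(1, 4)): offset=3, physical=[A,E,C,D,B,F], logical=[D,B,F,A,E,C]
After op 5 (swap(5, 2)): offset=3, physical=[A,E,F,D,B,C], logical=[D,B,C,A,E,F]
After op 6 (rotate(+2)): offset=5, physical=[A,E,F,D,B,C], logical=[C,A,E,F,D,B]
After op 7 (rotate(-3)): offset=2, physical=[A,E,F,D,B,C], logical=[F,D,B,C,A,E]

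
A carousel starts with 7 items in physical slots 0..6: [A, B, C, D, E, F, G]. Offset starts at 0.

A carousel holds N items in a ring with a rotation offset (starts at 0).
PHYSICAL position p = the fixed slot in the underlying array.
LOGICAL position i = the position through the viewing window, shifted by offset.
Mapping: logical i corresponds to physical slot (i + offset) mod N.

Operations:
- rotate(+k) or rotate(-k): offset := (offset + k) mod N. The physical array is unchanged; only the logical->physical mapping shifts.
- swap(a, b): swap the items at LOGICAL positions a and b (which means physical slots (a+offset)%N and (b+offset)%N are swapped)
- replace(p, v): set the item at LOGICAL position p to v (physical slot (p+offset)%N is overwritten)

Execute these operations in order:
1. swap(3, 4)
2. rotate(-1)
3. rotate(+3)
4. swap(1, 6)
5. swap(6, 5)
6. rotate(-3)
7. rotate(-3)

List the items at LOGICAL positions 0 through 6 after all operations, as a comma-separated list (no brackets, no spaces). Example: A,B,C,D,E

After op 1 (swap(3, 4)): offset=0, physical=[A,B,C,E,D,F,G], logical=[A,B,C,E,D,F,G]
After op 2 (rotate(-1)): offset=6, physical=[A,B,C,E,D,F,G], logical=[G,A,B,C,E,D,F]
After op 3 (rotate(+3)): offset=2, physical=[A,B,C,E,D,F,G], logical=[C,E,D,F,G,A,B]
After op 4 (swap(1, 6)): offset=2, physical=[A,E,C,B,D,F,G], logical=[C,B,D,F,G,A,E]
After op 5 (swap(6, 5)): offset=2, physical=[E,A,C,B,D,F,G], logical=[C,B,D,F,G,E,A]
After op 6 (rotate(-3)): offset=6, physical=[E,A,C,B,D,F,G], logical=[G,E,A,C,B,D,F]
After op 7 (rotate(-3)): offset=3, physical=[E,A,C,B,D,F,G], logical=[B,D,F,G,E,A,C]

Answer: B,D,F,G,E,A,C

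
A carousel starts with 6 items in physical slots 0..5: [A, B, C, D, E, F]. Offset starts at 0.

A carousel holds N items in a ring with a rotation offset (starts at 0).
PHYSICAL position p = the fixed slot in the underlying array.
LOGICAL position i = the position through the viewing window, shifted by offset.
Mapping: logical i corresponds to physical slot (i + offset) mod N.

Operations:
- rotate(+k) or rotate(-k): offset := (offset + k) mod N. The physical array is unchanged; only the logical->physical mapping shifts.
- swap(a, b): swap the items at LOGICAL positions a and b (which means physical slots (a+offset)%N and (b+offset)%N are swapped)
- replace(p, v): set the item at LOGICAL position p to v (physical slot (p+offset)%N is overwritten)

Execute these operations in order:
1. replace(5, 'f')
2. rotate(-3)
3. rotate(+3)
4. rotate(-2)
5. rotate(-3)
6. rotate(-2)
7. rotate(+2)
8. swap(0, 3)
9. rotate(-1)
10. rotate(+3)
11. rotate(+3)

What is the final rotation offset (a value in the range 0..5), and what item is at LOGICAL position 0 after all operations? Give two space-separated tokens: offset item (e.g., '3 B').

Answer: 0 A

Derivation:
After op 1 (replace(5, 'f')): offset=0, physical=[A,B,C,D,E,f], logical=[A,B,C,D,E,f]
After op 2 (rotate(-3)): offset=3, physical=[A,B,C,D,E,f], logical=[D,E,f,A,B,C]
After op 3 (rotate(+3)): offset=0, physical=[A,B,C,D,E,f], logical=[A,B,C,D,E,f]
After op 4 (rotate(-2)): offset=4, physical=[A,B,C,D,E,f], logical=[E,f,A,B,C,D]
After op 5 (rotate(-3)): offset=1, physical=[A,B,C,D,E,f], logical=[B,C,D,E,f,A]
After op 6 (rotate(-2)): offset=5, physical=[A,B,C,D,E,f], logical=[f,A,B,C,D,E]
After op 7 (rotate(+2)): offset=1, physical=[A,B,C,D,E,f], logical=[B,C,D,E,f,A]
After op 8 (swap(0, 3)): offset=1, physical=[A,E,C,D,B,f], logical=[E,C,D,B,f,A]
After op 9 (rotate(-1)): offset=0, physical=[A,E,C,D,B,f], logical=[A,E,C,D,B,f]
After op 10 (rotate(+3)): offset=3, physical=[A,E,C,D,B,f], logical=[D,B,f,A,E,C]
After op 11 (rotate(+3)): offset=0, physical=[A,E,C,D,B,f], logical=[A,E,C,D,B,f]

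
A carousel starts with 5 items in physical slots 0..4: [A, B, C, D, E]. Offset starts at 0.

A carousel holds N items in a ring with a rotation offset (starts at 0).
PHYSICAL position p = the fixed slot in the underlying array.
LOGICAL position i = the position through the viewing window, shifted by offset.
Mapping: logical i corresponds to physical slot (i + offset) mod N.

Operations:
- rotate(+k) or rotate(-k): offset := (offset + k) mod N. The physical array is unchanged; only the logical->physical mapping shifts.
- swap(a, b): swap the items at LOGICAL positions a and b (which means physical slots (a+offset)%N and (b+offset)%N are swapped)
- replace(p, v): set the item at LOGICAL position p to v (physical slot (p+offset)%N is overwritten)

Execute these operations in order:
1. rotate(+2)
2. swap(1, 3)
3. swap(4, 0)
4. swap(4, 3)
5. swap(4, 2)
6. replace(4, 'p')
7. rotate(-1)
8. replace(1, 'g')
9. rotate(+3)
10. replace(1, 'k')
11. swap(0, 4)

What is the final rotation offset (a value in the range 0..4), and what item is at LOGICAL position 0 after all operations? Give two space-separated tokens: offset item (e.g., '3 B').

Answer: 4 A

Derivation:
After op 1 (rotate(+2)): offset=2, physical=[A,B,C,D,E], logical=[C,D,E,A,B]
After op 2 (swap(1, 3)): offset=2, physical=[D,B,C,A,E], logical=[C,A,E,D,B]
After op 3 (swap(4, 0)): offset=2, physical=[D,C,B,A,E], logical=[B,A,E,D,C]
After op 4 (swap(4, 3)): offset=2, physical=[C,D,B,A,E], logical=[B,A,E,C,D]
After op 5 (swap(4, 2)): offset=2, physical=[C,E,B,A,D], logical=[B,A,D,C,E]
After op 6 (replace(4, 'p')): offset=2, physical=[C,p,B,A,D], logical=[B,A,D,C,p]
After op 7 (rotate(-1)): offset=1, physical=[C,p,B,A,D], logical=[p,B,A,D,C]
After op 8 (replace(1, 'g')): offset=1, physical=[C,p,g,A,D], logical=[p,g,A,D,C]
After op 9 (rotate(+3)): offset=4, physical=[C,p,g,A,D], logical=[D,C,p,g,A]
After op 10 (replace(1, 'k')): offset=4, physical=[k,p,g,A,D], logical=[D,k,p,g,A]
After op 11 (swap(0, 4)): offset=4, physical=[k,p,g,D,A], logical=[A,k,p,g,D]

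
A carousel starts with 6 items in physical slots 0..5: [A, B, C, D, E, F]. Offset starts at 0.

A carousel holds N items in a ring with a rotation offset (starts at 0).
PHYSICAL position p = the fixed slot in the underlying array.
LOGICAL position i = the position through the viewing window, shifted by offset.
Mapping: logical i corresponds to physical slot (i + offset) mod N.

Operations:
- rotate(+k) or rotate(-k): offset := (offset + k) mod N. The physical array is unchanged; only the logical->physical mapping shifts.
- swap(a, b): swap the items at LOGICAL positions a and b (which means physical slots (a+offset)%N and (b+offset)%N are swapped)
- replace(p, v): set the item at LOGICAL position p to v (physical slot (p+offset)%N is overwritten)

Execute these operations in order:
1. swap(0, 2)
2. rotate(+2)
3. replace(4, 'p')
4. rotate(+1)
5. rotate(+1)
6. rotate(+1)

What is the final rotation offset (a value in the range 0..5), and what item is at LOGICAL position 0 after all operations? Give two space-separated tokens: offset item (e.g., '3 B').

Answer: 5 F

Derivation:
After op 1 (swap(0, 2)): offset=0, physical=[C,B,A,D,E,F], logical=[C,B,A,D,E,F]
After op 2 (rotate(+2)): offset=2, physical=[C,B,A,D,E,F], logical=[A,D,E,F,C,B]
After op 3 (replace(4, 'p')): offset=2, physical=[p,B,A,D,E,F], logical=[A,D,E,F,p,B]
After op 4 (rotate(+1)): offset=3, physical=[p,B,A,D,E,F], logical=[D,E,F,p,B,A]
After op 5 (rotate(+1)): offset=4, physical=[p,B,A,D,E,F], logical=[E,F,p,B,A,D]
After op 6 (rotate(+1)): offset=5, physical=[p,B,A,D,E,F], logical=[F,p,B,A,D,E]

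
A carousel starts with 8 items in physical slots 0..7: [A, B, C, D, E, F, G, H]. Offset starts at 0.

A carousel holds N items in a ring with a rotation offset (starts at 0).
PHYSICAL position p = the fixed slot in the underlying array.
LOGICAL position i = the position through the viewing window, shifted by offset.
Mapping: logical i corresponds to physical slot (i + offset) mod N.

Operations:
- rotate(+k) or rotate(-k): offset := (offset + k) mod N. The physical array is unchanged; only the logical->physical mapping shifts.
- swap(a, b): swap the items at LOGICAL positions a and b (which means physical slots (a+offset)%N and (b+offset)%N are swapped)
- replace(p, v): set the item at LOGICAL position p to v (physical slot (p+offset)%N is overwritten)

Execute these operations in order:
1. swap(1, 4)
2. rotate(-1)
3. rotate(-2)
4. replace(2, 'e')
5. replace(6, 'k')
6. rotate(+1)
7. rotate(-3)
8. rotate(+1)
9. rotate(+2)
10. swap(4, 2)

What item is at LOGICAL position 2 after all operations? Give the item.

After op 1 (swap(1, 4)): offset=0, physical=[A,E,C,D,B,F,G,H], logical=[A,E,C,D,B,F,G,H]
After op 2 (rotate(-1)): offset=7, physical=[A,E,C,D,B,F,G,H], logical=[H,A,E,C,D,B,F,G]
After op 3 (rotate(-2)): offset=5, physical=[A,E,C,D,B,F,G,H], logical=[F,G,H,A,E,C,D,B]
After op 4 (replace(2, 'e')): offset=5, physical=[A,E,C,D,B,F,G,e], logical=[F,G,e,A,E,C,D,B]
After op 5 (replace(6, 'k')): offset=5, physical=[A,E,C,k,B,F,G,e], logical=[F,G,e,A,E,C,k,B]
After op 6 (rotate(+1)): offset=6, physical=[A,E,C,k,B,F,G,e], logical=[G,e,A,E,C,k,B,F]
After op 7 (rotate(-3)): offset=3, physical=[A,E,C,k,B,F,G,e], logical=[k,B,F,G,e,A,E,C]
After op 8 (rotate(+1)): offset=4, physical=[A,E,C,k,B,F,G,e], logical=[B,F,G,e,A,E,C,k]
After op 9 (rotate(+2)): offset=6, physical=[A,E,C,k,B,F,G,e], logical=[G,e,A,E,C,k,B,F]
After op 10 (swap(4, 2)): offset=6, physical=[C,E,A,k,B,F,G,e], logical=[G,e,C,E,A,k,B,F]

Answer: C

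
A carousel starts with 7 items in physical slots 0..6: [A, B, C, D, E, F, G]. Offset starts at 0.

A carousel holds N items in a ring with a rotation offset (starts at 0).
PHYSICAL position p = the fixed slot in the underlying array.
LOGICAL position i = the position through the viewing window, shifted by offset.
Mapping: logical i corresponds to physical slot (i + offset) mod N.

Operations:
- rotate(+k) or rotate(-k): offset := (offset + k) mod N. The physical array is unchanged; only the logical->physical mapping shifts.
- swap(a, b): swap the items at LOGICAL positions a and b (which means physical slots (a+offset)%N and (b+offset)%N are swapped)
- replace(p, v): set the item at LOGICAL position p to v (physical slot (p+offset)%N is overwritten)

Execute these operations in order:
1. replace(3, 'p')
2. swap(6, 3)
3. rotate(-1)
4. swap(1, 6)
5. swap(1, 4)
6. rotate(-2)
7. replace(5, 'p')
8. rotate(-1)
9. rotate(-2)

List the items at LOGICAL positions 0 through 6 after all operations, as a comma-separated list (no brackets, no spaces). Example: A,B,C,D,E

After op 1 (replace(3, 'p')): offset=0, physical=[A,B,C,p,E,F,G], logical=[A,B,C,p,E,F,G]
After op 2 (swap(6, 3)): offset=0, physical=[A,B,C,G,E,F,p], logical=[A,B,C,G,E,F,p]
After op 3 (rotate(-1)): offset=6, physical=[A,B,C,G,E,F,p], logical=[p,A,B,C,G,E,F]
After op 4 (swap(1, 6)): offset=6, physical=[F,B,C,G,E,A,p], logical=[p,F,B,C,G,E,A]
After op 5 (swap(1, 4)): offset=6, physical=[G,B,C,F,E,A,p], logical=[p,G,B,C,F,E,A]
After op 6 (rotate(-2)): offset=4, physical=[G,B,C,F,E,A,p], logical=[E,A,p,G,B,C,F]
After op 7 (replace(5, 'p')): offset=4, physical=[G,B,p,F,E,A,p], logical=[E,A,p,G,B,p,F]
After op 8 (rotate(-1)): offset=3, physical=[G,B,p,F,E,A,p], logical=[F,E,A,p,G,B,p]
After op 9 (rotate(-2)): offset=1, physical=[G,B,p,F,E,A,p], logical=[B,p,F,E,A,p,G]

Answer: B,p,F,E,A,p,G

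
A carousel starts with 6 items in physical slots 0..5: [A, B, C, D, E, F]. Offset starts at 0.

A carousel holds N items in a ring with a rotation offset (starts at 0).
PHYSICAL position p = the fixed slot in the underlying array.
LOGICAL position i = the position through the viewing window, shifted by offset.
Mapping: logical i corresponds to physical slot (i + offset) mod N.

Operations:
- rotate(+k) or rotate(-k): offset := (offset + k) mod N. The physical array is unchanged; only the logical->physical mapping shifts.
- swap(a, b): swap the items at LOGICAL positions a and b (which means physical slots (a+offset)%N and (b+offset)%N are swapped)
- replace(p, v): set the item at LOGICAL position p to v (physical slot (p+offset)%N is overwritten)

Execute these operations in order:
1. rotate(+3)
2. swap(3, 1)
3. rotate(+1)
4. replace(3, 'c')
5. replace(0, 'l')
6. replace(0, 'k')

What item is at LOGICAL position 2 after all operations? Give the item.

After op 1 (rotate(+3)): offset=3, physical=[A,B,C,D,E,F], logical=[D,E,F,A,B,C]
After op 2 (swap(3, 1)): offset=3, physical=[E,B,C,D,A,F], logical=[D,A,F,E,B,C]
After op 3 (rotate(+1)): offset=4, physical=[E,B,C,D,A,F], logical=[A,F,E,B,C,D]
After op 4 (replace(3, 'c')): offset=4, physical=[E,c,C,D,A,F], logical=[A,F,E,c,C,D]
After op 5 (replace(0, 'l')): offset=4, physical=[E,c,C,D,l,F], logical=[l,F,E,c,C,D]
After op 6 (replace(0, 'k')): offset=4, physical=[E,c,C,D,k,F], logical=[k,F,E,c,C,D]

Answer: E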